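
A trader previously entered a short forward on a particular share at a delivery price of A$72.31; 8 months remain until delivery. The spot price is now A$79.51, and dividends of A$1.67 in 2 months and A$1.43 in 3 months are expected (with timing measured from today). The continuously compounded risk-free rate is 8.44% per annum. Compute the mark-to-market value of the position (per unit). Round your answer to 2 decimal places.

-A$8.11

PV(remaining dividends) I = 1.67·e^(−0.0844·2/12) + 1.43·e^(−0.0844·3/12) = 3.0468
Current forward F = (S − I)·e^(rT) = (79.51 − 3.0468)·e^(0.0844·8/12) = 76.4632 × 1.057880 = 80.8889
Value (long) = (F − K)·e^(−rT) = (80.8889 − 72.31) × 0.945287 = 8.1095
Short position value = −(long value) = -A$8.11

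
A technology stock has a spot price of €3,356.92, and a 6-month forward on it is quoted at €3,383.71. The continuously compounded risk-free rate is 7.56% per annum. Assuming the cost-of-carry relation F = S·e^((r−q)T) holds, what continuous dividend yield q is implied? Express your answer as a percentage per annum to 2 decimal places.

5.97%

From F = S·e^((r−q)T): (r − q) = ln(F/S)/T
ln(3383.71/3356.92) = ln(1.007981) = 0.007949
(r − q) = 0.007949 / (6/12) = 0.015898
q = r − ln(F/S)/T = 0.0756 − 0.015898 = 0.059702
q = 5.97%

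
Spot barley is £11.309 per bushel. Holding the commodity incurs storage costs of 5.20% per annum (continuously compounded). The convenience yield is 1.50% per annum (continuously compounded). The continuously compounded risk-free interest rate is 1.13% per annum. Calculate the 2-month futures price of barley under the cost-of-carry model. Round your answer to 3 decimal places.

£11.400 per bushel

Net carry = r + u − y = 0.0113 + 0.0520 − 0.0150 = 0.0483
F = S·e^((r+u−y)T) = 11.309 · e^(0.0483 × 2/12) = 11.309 · e^0.008050
= 11.309 × 1.008082 = £11.400 per bushel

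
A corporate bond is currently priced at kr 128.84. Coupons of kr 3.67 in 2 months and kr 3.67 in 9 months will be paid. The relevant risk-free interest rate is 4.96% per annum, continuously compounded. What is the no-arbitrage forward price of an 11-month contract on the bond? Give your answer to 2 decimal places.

kr 127.32

PV(coupons) I = 3.67·e^(−0.0496·2/12) + 3.67·e^(−0.0496·9/12)
I = 3.6398 + 3.5360 = 7.1758
F = (S − I)·e^(rT) = (128.84 − 7.1758) · e^(0.0496·11/12)
= 121.6642 · e^0.045467 = 121.6642 × 1.046516 = kr 127.32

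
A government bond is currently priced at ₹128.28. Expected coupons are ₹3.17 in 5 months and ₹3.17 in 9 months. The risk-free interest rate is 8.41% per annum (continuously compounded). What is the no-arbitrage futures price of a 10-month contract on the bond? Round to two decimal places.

PV(coupons) I = 3.17·e^(−0.0841·5/12) + 3.17·e^(−0.0841·9/12)
I = 3.0608 + 2.9762 = 6.0370
F = (S − I)·e^(rT) = (128.28 − 6.0370) · e^(0.0841·10/12)
= 122.2430 · e^0.070083 = 122.2430 × 1.072597 = ₹131.12

₹131.12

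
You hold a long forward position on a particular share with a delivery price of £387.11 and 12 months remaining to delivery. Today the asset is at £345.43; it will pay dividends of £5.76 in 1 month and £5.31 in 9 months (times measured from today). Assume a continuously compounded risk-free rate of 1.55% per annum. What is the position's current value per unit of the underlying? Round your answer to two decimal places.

-£46.73

PV(remaining dividends) I = 5.76·e^(−0.0155·1/12) + 5.31·e^(−0.0155·9/12) = 11.0012
Current forward F = (S − I)·e^(rT) = (345.43 − 11.0012)·e^(0.0155·12/12) = 334.4288 × 1.015621 = 339.6529
Value (long) = (F − K)·e^(−rT) = (339.6529 − 387.11) × 0.984620 = -46.7272
Value = -£46.73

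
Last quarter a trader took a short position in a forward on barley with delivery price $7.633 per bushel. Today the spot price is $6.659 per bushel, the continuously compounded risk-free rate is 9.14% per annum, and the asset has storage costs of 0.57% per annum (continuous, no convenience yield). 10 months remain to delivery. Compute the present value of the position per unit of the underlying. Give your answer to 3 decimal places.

Current fair forward for the remaining 10 months: F = S·e^((r + u)·T), (r + u) = 0.0914 + 0.0057 = 0.0971
F = 6.659 · e^(0.0971 × 10/12) = 6.659 × 1.084281 = 7.2202
Value of long forward = (F − K)·e^(−rT) = (7.2202 − 7.633) · e^(−0.0914·10/12)
= -0.4128 × 0.926662 = -0.383
Short position value = −(long value) = $0.383

$0.383 per bushel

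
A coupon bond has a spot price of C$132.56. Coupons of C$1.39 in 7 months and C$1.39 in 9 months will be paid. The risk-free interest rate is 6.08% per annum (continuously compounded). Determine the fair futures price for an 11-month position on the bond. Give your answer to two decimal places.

C$137.34

PV(coupons) I = 1.39·e^(−0.0608·7/12) + 1.39·e^(−0.0608·9/12)
I = 1.3416 + 1.3280 = 2.6696
F = (S − I)·e^(rT) = (132.56 − 2.6696) · e^(0.0608·11/12)
= 129.8904 · e^0.055733 = 129.8904 × 1.057315 = C$137.34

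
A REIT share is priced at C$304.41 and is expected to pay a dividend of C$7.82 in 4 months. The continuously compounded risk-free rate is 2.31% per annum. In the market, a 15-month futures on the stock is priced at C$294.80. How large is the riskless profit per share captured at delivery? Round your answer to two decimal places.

C$10.54 per share

PV(dividends) I = 7.82·e^(−0.0231·4/12) = 7.7600
Fair futures F* = (S − I)·e^(rT) = (304.41 − 7.7600)·e^0.028875 = 296.6500 × 1.029296 = 305.3407
Market C$294.80 < fair 305.3407: forward underpriced → reverse cash-and-carry (short the stock, invest proceeds at r, pay the dividends, go long the forward).
Profit at T = |F_mkt − F*| = |294.80 − 305.3407| = C$10.54 per share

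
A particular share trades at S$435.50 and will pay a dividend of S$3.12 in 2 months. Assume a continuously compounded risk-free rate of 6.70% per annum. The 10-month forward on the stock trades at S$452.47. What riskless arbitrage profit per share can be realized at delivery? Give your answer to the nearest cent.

PV(dividends) I = 3.12·e^(−0.0670·2/12) = 3.0854
Fair forward F* = (S − I)·e^(rT) = (435.50 − 3.0854)·e^0.055833 = 432.4146 × 1.057421 = 457.2443
Market S$452.47 < fair 457.2443: forward underpriced → reverse cash-and-carry (short the stock, invest proceeds at r, pay the dividends, go long the forward).
Profit at T = |F_mkt − F*| = |452.47 − 457.2443| = S$4.77 per share

S$4.77 per share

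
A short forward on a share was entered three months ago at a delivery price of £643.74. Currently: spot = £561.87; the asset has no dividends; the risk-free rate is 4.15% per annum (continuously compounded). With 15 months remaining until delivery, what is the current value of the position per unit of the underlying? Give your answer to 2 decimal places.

£49.33

Current fair forward for the remaining 15 months: F = S·e^(r·T), r = 0.0415
F = 561.87 · e^(0.0415 × 15/12) = 561.87 × 1.053244 = 591.7862
Value of long forward = (F − K)·e^(−rT) = (591.7862 − 643.74) · e^(−0.0415·15/12)
= -51.9538 × 0.949448 = -49.33
Short position value = −(long value) = £49.33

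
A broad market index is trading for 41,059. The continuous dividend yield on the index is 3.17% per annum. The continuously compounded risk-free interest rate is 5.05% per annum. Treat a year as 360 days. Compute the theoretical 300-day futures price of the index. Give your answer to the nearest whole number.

41,707

F = S·e^((r − q)T) = 41059 · e^((0.0505 − 0.0317) × 300/360)
= 41059 · e^0.015667 = 41059 × 1.015790
F = 41,707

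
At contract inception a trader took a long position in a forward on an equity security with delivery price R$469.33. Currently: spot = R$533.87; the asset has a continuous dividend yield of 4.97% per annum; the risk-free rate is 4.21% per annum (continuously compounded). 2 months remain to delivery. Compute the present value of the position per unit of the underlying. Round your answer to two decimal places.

Current fair forward for the remaining 2 months: F = S·e^((r − q)·T), (r − q) = 0.0421 − 0.0497 = -0.0076
F = 533.87 · e^(-0.0076 × 2/12) = 533.87 × 0.998734 = 533.1941
Value of long forward = (F − K)·e^(−rT) = (533.1941 − 469.33) · e^(−0.0421·2/12)
= 63.8641 × 0.993008 = 63.42

R$63.42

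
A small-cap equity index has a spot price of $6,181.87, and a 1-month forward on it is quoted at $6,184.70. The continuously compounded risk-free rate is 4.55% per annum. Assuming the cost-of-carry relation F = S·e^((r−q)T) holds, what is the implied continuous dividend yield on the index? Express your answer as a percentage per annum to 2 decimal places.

From F = S·e^((r−q)T): (r − q) = ln(F/S)/T
ln(6184.70/6181.87) = ln(1.000458) = 0.000458
(r − q) = 0.000458 / (1/12) = 0.005496
q = r − ln(F/S)/T = 0.0455 − 0.005496 = 0.040004
q = 4.00%

4.00%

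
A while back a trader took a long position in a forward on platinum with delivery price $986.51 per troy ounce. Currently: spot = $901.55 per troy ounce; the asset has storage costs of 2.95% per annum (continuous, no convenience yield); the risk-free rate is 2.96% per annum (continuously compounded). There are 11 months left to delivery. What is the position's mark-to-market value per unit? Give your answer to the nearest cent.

Current fair forward for the remaining 11 months: F = S·e^((r + u)·T), (r + u) = 0.0296 + 0.0295 = 0.0591
F = 901.55 · e^(0.0591 × 11/12) = 901.55 × 1.055669 = 951.7384
Value of long forward = (F − K)·e^(−rT) = (951.7384 − 986.51) · e^(−0.0296·11/12)
= -34.7716 × 0.973231 = -33.84

-$33.84 per troy ounce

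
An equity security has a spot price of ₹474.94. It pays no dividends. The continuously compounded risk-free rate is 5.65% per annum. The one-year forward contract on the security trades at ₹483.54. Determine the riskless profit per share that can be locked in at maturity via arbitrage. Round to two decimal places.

₹19.01 per share

Fair forward: F* = S·e^(carry·T), with carry = r = 0.0565
F* = 474.94 · e^(0.0565 × 12/12) = 474.94 · e^0.056500 = 474.94 × 1.058127 = ₹502.5468
Market ₹483.54 < fair ₹502.5468: forward underpriced → reverse cash-and-carry (short spot, go long the forward).
At maturity, profit = |F_mkt − F*| = |483.54 − 502.5468| = ₹19.01 per share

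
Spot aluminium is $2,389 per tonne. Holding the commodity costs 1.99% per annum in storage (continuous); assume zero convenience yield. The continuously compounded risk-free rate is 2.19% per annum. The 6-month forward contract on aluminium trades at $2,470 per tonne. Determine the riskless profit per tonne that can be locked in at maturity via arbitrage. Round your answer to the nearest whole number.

Fair forward: F* = S·e^(carry·T), with carry = (r + u) = 0.0219 + 0.0199 = 0.0418
F* = 2389 · e^(0.0418 × 6/12) = 2389 · e^0.020900 = 2389 × 1.021120 = $2439.4557
Market $2470 > fair $2439.4557: forward overpriced → cash-and-carry (buy spot, short the forward).
At maturity, profit = |F_mkt − F*| = |2470 − 2439.4557| = $31 per tonne

$31 per tonne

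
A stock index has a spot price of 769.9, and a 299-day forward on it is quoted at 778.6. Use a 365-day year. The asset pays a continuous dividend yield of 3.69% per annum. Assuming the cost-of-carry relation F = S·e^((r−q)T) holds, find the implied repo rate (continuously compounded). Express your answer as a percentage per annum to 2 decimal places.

From F = S·e^((r−q)T): (r − q) = ln(F/S)/T
ln(778.6/769.9) = ln(1.011300) = 0.011237
(r − q) = 0.011237 / (299/365) = 0.013717
r = ln(F/S)/T + q = 0.013717 + 0.0369 = 0.050617
r = 5.06%

5.06%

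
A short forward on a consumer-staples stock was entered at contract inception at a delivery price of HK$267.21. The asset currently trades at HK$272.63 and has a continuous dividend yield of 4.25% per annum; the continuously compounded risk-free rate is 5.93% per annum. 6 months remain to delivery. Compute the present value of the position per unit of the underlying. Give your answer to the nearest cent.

Current fair forward for the remaining 6 months: F = S·e^((r − q)·T), (r − q) = 0.0593 − 0.0425 = 0.0168
F = 272.63 · e^(0.0168 × 6/12) = 272.63 × 1.008435 = 274.9296
Value of long forward = (F − K)·e^(−rT) = (274.9296 − 267.21) · e^(−0.0593·6/12)
= 7.7196 × 0.970785 = 7.49
Short position value = −(long value) = -HK$7.49

-HK$7.49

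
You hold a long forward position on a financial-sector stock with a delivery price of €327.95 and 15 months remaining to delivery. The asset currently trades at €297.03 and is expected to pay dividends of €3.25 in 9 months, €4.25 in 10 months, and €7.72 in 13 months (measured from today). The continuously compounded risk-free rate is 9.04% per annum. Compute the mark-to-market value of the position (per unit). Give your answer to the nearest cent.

PV(remaining dividends) I = 3.25·e^(−0.0904·9/12) + 4.25·e^(−0.0904·10/12) + 7.72·e^(−0.0904·13/12) = 13.9783
Current forward F = (S − I)·e^(rT) = (297.03 − 13.9783)·e^(0.0904·15/12) = 283.0517 × 1.119632 = 316.9137
Value (long) = (F − K)·e^(−rT) = (316.9137 − 327.95) × 0.893151 = -9.8571
Value = -€9.86

-€9.86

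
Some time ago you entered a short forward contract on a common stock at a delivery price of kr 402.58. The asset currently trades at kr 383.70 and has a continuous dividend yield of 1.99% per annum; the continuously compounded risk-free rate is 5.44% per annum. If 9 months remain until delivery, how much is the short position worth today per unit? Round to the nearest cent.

kr 8.47

Current fair forward for the remaining 9 months: F = S·e^((r − q)·T), (r − q) = 0.0544 − 0.0199 = 0.0345
F = 383.70 · e^(0.0345 × 9/12) = 383.70 × 1.026213 = 393.7579
Value of long forward = (F − K)·e^(−rT) = (393.7579 − 402.58) · e^(−0.0544·9/12)
= -8.8221 × 0.960021 = -8.47
Short position value = −(long value) = kr 8.47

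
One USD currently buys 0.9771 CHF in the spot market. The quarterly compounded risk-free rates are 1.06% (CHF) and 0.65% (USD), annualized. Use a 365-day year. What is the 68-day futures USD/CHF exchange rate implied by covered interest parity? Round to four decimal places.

By covered interest parity, F = S · (1+r_CHF/4)^(4T) / (1+r_USD/4)^(4T)
= 0.9771 × 1.001974 / 1.001211 = 0.9771 × 1.000762
F = 0.9778 CHF per USD

0.9778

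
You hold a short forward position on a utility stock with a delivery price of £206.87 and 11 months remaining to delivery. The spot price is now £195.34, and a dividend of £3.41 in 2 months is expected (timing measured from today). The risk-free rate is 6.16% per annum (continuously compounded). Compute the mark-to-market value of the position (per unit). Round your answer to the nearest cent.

PV(remaining dividends) I = 3.41·e^(−0.0616·2/12) = 3.3752
Current forward F = (S − I)·e^(rT) = (195.34 − 3.3752)·e^(0.0616·11/12) = 191.9648 × 1.058091 = 203.1162
Value (long) = (F − K)·e^(−rT) = (203.1162 − 206.87) × 0.945098 = -3.5477
Short position value = −(long value) = £3.55

£3.55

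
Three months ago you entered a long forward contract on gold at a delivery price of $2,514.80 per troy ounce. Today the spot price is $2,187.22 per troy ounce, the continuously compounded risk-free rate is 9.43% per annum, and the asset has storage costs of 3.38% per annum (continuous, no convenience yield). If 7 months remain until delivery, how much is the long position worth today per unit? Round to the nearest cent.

Current fair forward for the remaining 7 months: F = S·e^((r + u)·T), (r + u) = 0.0943 + 0.0338 = 0.1281
F = 2187.22 · e^(0.1281 × 7/12) = 2187.22 × 1.07758777 = 2356.9215
Value of long forward = (F − K)·e^(−rT) = (2356.9215 − 2514.80) · e^(−0.0943·7/12)
= -157.8785 × 0.94647726 = -149.43

-$149.43 per troy ounce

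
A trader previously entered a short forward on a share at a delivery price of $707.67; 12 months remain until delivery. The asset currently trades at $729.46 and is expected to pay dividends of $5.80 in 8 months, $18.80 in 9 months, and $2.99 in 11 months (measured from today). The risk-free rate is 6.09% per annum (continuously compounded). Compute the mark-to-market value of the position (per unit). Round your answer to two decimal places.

PV(remaining dividends) I = 5.80·e^(−0.0609·8/12) + 18.80·e^(−0.0609·9/12) + 2.99·e^(−0.0609·11/12) = 26.3575
Current forward F = (S − I)·e^(rT) = (729.46 − 26.3575)·e^(0.0609·12/12) = 703.1025 × 1.062793 = 747.2524
Value (long) = (F − K)·e^(−rT) = (747.2524 − 707.67) × 0.940917 = 37.2438
Short position value = −(long value) = -$37.24

-$37.24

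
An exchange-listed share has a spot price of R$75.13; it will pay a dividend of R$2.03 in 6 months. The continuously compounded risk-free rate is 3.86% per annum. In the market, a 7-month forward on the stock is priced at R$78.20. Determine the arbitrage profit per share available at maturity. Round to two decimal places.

PV(dividends) I = 2.03·e^(−0.0386·6/12) = 1.9912
Fair forward F* = (S − I)·e^(rT) = (75.13 − 1.9912)·e^0.022517 = 73.1388 × 1.022772 = 74.8043
Market R$78.20 > fair 74.8043: forward overpriced → cash-and-carry (borrow at r, buy the stock and collect the dividends, short the forward).
Profit at T = |F_mkt − F*| = |78.20 − 74.8043| = R$3.40 per share

R$3.40 per share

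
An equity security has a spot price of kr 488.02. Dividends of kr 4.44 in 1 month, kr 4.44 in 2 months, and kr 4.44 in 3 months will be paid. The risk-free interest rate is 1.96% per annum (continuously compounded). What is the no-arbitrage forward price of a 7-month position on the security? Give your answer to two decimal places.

PV(dividends) I = 4.44·e^(−0.0196·1/12) + 4.44·e^(−0.0196·2/12) + 4.44·e^(−0.0196·3/12)
I = 4.4328 + 4.4255 + 4.4183 = 13.2766
F = (S − I)·e^(rT) = (488.02 − 13.2766) · e^(0.0196·7/12)
= 474.7434 · e^0.011433 = 474.7434 × 1.011499 = kr 480.20

kr 480.20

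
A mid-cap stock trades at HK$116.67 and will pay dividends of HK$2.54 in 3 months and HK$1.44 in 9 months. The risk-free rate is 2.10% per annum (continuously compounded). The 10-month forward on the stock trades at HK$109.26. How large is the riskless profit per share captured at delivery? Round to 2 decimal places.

HK$5.46 per share

PV(dividends) I = 2.54·e^(−0.0210·3/12) + 1.44·e^(−0.0210·9/12) = 3.9442
Fair forward F* = (S − I)·e^(rT) = (116.67 − 3.9442)·e^0.017500 = 112.7258 × 1.017654 = 114.7159
Market HK$109.26 < fair 114.7159: forward underpriced → reverse cash-and-carry (short the stock, invest proceeds at r, pay the dividends, go long the forward).
Profit at T = |F_mkt − F*| = |109.26 − 114.7159| = HK$5.46 per share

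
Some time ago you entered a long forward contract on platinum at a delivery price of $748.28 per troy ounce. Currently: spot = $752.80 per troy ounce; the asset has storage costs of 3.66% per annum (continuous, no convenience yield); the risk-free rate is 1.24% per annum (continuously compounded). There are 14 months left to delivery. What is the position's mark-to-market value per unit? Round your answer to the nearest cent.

$48.11 per troy ounce

Current fair forward for the remaining 14 months: F = S·e^((r + u)·T), (r + u) = 0.0124 + 0.0366 = 0.0490
F = 752.80 · e^(0.0490 × 14/12) = 752.80 × 1.058832 = 797.0887
Value of long forward = (F − K)·e^(−rT) = (797.0887 − 748.28) · e^(−0.0124·14/12)
= 48.8087 × 0.985637 = 48.11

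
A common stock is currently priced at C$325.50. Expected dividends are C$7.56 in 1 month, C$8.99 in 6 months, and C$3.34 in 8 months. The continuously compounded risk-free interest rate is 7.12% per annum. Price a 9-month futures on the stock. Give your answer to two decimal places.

PV(dividends) I = 7.56·e^(−0.0712·1/12) + 8.99·e^(−0.0712·6/12) + 3.34·e^(−0.0712·8/12)
I = 7.5153 + 8.6756 + 3.1852 = 19.3761
F = (S − I)·e^(rT) = (325.50 − 19.3761) · e^(0.0712·9/12)
= 306.1239 · e^0.053400 = 306.1239 × 1.054852 = C$322.92

C$322.92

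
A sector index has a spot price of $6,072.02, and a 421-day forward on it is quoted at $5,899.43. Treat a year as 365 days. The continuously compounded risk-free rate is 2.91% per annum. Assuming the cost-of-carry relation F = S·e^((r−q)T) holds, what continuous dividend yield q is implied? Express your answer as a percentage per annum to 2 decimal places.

5.41%

From F = S·e^((r−q)T): (r − q) = ln(F/S)/T
ln(5899.43/6072.02) = ln(0.971576) = -0.028836
(r − q) = -0.028836 / (421/365) = -0.025000
q = r − ln(F/S)/T = 0.0291 + 0.025000 = 0.054100
q = 5.41%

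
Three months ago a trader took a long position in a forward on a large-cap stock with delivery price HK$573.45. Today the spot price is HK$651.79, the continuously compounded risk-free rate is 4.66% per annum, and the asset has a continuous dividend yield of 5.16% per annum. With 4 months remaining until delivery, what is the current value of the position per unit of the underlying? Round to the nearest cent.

HK$76.06

Current fair forward for the remaining 4 months: F = S·e^((r − q)·T), (r − q) = 0.0466 − 0.0516 = -0.0050
F = 651.79 · e^(-0.0050 × 4/12) = 651.79 × 0.998335 = 650.7048
Value of long forward = (F − K)·e^(−rT) = (650.7048 − 573.45) · e^(−0.0466·4/12)
= 77.2548 × 0.984587 = 76.06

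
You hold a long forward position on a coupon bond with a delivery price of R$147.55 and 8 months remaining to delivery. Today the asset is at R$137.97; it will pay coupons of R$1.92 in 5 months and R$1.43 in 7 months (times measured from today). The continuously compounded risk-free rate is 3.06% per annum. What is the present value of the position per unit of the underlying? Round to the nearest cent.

PV(remaining coupons) I = 1.92·e^(−0.0306·5/12) + 1.43·e^(−0.0306·7/12) = 3.3004
Current forward F = (S − I)·e^(rT) = (137.97 − 3.3004)·e^(0.0306·8/12) = 134.6696 × 1.020610 = 137.4451
Value (long) = (F − K)·e^(−rT) = (137.4451 − 147.55) × 0.979807 = -9.9009
Value = -R$9.90

-R$9.90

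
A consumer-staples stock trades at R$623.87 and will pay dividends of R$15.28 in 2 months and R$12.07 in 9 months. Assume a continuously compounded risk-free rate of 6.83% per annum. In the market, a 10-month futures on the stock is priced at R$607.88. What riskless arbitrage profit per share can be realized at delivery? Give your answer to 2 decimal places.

PV(dividends) I = 15.28·e^(−0.0683·2/12) + 12.07·e^(−0.0683·9/12) = 26.5743
Fair futures F* = (S − I)·e^(rT) = (623.87 − 26.5743)·e^0.056917 = 597.2957 × 1.058568 = 632.2781
Market R$607.88 < fair 632.2781: forward underpriced → reverse cash-and-carry (short the stock, invest proceeds at r, pay the dividends, go long the forward).
Profit at T = |F_mkt − F*| = |607.88 − 632.2781| = R$24.40 per share

R$24.40 per share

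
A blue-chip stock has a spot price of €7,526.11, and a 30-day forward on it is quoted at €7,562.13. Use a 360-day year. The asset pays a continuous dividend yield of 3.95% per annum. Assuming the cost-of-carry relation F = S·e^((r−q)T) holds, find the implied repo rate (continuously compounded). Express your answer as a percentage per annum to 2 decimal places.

From F = S·e^((r−q)T): (r − q) = ln(F/S)/T
ln(7562.13/7526.11) = ln(1.004786) = 0.004775
(r − q) = 0.004775 / (30/360) = 0.057300
r = ln(F/S)/T + q = 0.057300 + 0.0395 = 0.096800
r = 9.68%

9.68%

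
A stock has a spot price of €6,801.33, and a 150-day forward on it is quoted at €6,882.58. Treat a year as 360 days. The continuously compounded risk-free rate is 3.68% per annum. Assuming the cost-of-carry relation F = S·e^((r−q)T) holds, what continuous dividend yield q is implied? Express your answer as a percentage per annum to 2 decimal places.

0.83%

From F = S·e^((r−q)T): (r − q) = ln(F/S)/T
ln(6882.58/6801.33) = ln(1.011946) = 0.011875
(r − q) = 0.011875 / (150/360) = 0.028500
q = r − ln(F/S)/T = 0.0368 − 0.028500 = 0.008300
q = 0.83%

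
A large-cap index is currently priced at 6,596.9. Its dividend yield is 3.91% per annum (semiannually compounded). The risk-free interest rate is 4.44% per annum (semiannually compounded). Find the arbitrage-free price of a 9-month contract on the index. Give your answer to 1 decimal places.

6,622.6

F = S · (1+r/2)^(2T) / (1+q/2)^(2T)
= 6596.9 × 1.033484 / 1.029468 = 6596.9 × 1.003901
F = 6,622.6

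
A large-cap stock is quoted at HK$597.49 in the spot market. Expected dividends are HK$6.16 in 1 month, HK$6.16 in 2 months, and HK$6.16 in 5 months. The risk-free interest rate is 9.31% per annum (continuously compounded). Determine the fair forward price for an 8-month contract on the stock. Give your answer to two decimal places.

PV(dividends) I = 6.16·e^(−0.0931·1/12) + 6.16·e^(−0.0931·2/12) + 6.16·e^(−0.0931·5/12)
I = 6.1124 + 6.0652 + 5.9256 = 18.1032
F = (S − I)·e^(rT) = (597.49 − 18.1032) · e^(0.0931·8/12)
= 579.3868 · e^0.062067 = 579.3868 × 1.064034 = HK$616.49

HK$616.49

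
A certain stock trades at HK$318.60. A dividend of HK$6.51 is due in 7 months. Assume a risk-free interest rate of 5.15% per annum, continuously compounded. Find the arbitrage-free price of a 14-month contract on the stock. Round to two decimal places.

PV(dividends) I = 6.51·e^(−0.0515·7/12)
I = 6.3173
F = (S − I)·e^(rT) = (318.60 − 6.3173) · e^(0.0515·14/12)
= 312.2827 · e^0.060083 = 312.2827 × 1.061925 = HK$331.62

HK$331.62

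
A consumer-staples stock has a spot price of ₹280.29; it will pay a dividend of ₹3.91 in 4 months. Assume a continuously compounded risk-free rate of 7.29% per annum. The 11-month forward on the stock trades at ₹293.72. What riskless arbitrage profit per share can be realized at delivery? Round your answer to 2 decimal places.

₹1.86 per share

PV(dividends) I = 3.91·e^(−0.0729·4/12) = 3.8161
Fair forward F* = (S − I)·e^(rT) = (280.29 − 3.8161)·e^0.066825 = 276.4739 × 1.069108 = 295.5805
Market ₹293.72 < fair 295.5805: forward underpriced → reverse cash-and-carry (short the stock, invest proceeds at r, pay the dividends, go long the forward).
Profit at T = |F_mkt − F*| = |293.72 − 295.5805| = ₹1.86 per share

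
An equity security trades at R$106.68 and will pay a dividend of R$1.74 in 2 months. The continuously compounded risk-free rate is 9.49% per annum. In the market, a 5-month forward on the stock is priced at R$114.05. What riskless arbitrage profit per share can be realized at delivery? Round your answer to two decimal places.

R$4.85 per share

PV(dividends) I = 1.74·e^(−0.0949·2/12) = 1.7127
Fair forward F* = (S − I)·e^(rT) = (106.68 − 1.7127)·e^0.039542 = 104.9673 × 1.040334 = 109.2011
Market R$114.05 > fair 109.2011: forward overpriced → cash-and-carry (borrow at r, buy the stock and collect the dividends, short the forward).
Profit at T = |F_mkt − F*| = |114.05 − 109.2011| = R$4.85 per share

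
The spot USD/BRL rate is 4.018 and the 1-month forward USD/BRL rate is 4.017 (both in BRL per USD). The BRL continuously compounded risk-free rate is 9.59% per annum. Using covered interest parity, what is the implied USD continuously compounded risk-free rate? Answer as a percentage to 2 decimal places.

F = S·e^((r_BRL − r_USD)T) ⇒ r_USD = r_BRL − ln(F/S)/T
ln(4.017/4.018) = -0.000249; /(1/12) = -0.002988
r_USD = 0.0959 + 0.002988 = 0.098888
r_USD = 9.89%

9.89%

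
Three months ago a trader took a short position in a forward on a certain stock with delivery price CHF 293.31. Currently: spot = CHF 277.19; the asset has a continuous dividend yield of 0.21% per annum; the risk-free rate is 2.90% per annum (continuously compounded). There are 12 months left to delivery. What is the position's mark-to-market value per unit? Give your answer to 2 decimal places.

CHF 8.32

Current fair forward for the remaining 12 months: F = S·e^((r − q)·T), (r − q) = 0.0290 − 0.0021 = 0.0269
F = 277.19 · e^(0.0269 × 12/12) = 277.19 × 1.027265 = 284.7476
Value of long forward = (F − K)·e^(−rT) = (284.7476 − 293.31) · e^(−0.0290·12/12)
= -8.5624 × 0.971416 = -8.32
Short position value = −(long value) = CHF 8.32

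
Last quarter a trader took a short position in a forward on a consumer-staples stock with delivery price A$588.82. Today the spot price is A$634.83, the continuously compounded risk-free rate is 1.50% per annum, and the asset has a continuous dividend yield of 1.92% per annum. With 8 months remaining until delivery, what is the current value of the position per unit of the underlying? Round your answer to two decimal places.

Current fair forward for the remaining 8 months: F = S·e^((r − q)·T), (r − q) = 0.0150 − 0.0192 = -0.0042
F = 634.83 · e^(-0.0042 × 8/12) = 634.83 × 0.997204 = 633.0550
Value of long forward = (F − K)·e^(−rT) = (633.0550 − 588.82) · e^(−0.0150·8/12)
= 44.2350 × 0.990050 = 43.79
Short position value = −(long value) = -A$43.79

-A$43.79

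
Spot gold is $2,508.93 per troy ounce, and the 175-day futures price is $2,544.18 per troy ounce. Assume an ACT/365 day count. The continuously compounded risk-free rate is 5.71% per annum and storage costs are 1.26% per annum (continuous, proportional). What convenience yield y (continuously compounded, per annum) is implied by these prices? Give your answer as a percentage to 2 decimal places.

F = S·e^((r+u−y)T) ⇒ (r+u−y) = ln(F/S)/T
ln(2544.18/2508.93) = 0.013952; /T ⇒ 0.029100
y = r + u − ln(F/S)/T = 0.0571 + 0.0126 − 0.029100 = 0.040600
y = 4.06%

4.06%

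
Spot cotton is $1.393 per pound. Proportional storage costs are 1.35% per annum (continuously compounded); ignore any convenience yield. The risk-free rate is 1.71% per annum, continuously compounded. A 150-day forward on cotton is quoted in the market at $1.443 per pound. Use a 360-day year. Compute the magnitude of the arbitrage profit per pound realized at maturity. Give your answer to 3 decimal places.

Fair forward: F* = S·e^(carry·T), with carry = (r + u) = 0.0171 + 0.0135 = 0.0306
F* = 1.393 · e^(0.0306 × 150/360) = 1.393 · e^0.012750 = 1.393 × 1.012832 = $1.4109
Market $1.443 > fair $1.4109: forward overpriced → cash-and-carry (buy spot, short the forward).
At maturity, profit = |F_mkt − F*| = |1.443 − 1.4109| = $0.032 per pound

$0.032 per pound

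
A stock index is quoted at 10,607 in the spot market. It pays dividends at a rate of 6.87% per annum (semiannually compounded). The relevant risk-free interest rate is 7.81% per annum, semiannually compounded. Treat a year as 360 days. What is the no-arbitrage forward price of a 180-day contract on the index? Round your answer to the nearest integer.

10,655

F = S · (1+r/2)^(2T) / (1+q/2)^(2T)
= 10607 × 1.039050 / 1.034350 = 10607 × 1.004544
F = 10,655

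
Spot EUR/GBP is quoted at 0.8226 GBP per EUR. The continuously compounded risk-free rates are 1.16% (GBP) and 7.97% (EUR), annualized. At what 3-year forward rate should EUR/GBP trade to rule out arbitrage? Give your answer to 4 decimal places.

F = S·e^((r_GBP − r_EUR)T) = 0.8226 · e^((0.0116 − 0.0797) × 3)
= 0.8226 · e^-0.204300 = 0.8226 × 0.815218
F = 0.6706 GBP per EUR

0.6706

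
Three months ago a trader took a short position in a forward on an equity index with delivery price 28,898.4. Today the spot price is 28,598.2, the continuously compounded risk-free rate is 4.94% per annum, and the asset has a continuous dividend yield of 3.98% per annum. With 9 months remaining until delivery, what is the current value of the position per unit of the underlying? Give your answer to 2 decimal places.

Current fair forward for the remaining 9 months: F = S·e^((r − q)·T), (r − q) = 0.0494 − 0.0398 = 0.0096
F = 28598.2 · e^(0.0096 × 9/12) = 28598.2 × 1.00722598 = 28804.8500
Value of long forward = (F − K)·e^(−rT) = (28804.8500 − 28898.4) · e^(−0.0494·9/12)
= -93.5500 × 0.96362795 = -90.15
Short position value = −(long value) = 90.15

90.15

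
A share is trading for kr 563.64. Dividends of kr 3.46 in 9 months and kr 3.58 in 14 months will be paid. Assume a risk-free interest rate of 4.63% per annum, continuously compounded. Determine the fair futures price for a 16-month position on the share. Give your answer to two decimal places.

PV(dividends) I = 3.46·e^(−0.0463·9/12) + 3.58·e^(−0.0463·14/12)
I = 3.3419 + 3.3918 = 6.7337
F = (S − I)·e^(rT) = (563.64 − 6.7337) · e^(0.0463·16/12)
= 556.9063 · e^0.061733 = 556.9063 × 1.063678 = kr 592.37

kr 592.37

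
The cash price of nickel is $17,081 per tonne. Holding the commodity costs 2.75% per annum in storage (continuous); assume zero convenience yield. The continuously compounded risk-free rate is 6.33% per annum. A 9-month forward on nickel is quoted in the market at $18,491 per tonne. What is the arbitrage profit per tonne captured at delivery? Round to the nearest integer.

Fair forward: F* = S·e^(carry·T), with carry = (r + u) = 0.0633 + 0.0275 = 0.0908
F* = 17081 · e^(0.0908 × 9/12) = 17081 · e^0.068100 = 17081 × 1.070472 = $18284.7322
Market $18491 > fair $18284.7322: forward overpriced → cash-and-carry (buy spot, short the forward).
At maturity, profit = |F_mkt − F*| = |18491 − 18284.7322| = $206 per tonne

$206 per tonne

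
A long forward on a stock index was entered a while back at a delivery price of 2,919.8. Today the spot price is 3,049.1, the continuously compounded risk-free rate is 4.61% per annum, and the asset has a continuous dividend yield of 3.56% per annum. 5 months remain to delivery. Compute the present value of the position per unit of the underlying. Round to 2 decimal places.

139.95

Current fair forward for the remaining 5 months: F = S·e^((r − q)·T), (r − q) = 0.0461 − 0.0356 = 0.0105
F = 3049.1 · e^(0.0105 × 5/12) = 3049.1 × 1.00438458 = 3062.4690
Value of long forward = (F − K)·e^(−rT) = (3062.4690 − 2919.8) · e^(−0.0461·5/12)
= 142.6690 × 0.98097497 = 139.95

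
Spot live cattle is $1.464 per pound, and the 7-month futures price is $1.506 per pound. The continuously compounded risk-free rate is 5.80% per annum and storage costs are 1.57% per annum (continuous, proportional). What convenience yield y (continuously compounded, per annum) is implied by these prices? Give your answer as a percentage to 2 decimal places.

F = S·e^((r+u−y)T) ⇒ (r+u−y) = ln(F/S)/T
ln(1.506/1.464) = 0.028285; /T ⇒ 0.048489
y = r + u − ln(F/S)/T = 0.0580 + 0.0157 − 0.048489 = 0.025211
y = 2.52%

2.52%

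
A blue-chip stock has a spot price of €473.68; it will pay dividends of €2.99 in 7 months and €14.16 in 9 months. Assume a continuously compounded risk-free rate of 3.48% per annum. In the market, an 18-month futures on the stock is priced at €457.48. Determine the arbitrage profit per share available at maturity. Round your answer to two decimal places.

€23.96 per share

PV(dividends) I = 2.99·e^(−0.0348·7/12) + 14.16·e^(−0.0348·9/12) = 16.7251
Fair futures F* = (S − I)·e^(rT) = (473.68 − 16.7251)·e^0.052200 = 456.9549 × 1.053586 = 481.4413
Market €457.48 < fair 481.4413: forward underpriced → reverse cash-and-carry (short the stock, invest proceeds at r, pay the dividends, go long the forward).
Profit at T = |F_mkt − F*| = |457.48 − 481.4413| = €23.96 per share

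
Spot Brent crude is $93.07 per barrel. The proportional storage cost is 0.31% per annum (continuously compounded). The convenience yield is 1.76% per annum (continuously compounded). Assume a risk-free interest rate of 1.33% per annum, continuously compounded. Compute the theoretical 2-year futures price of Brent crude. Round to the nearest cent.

Net carry = r + u − y = 0.0133 + 0.0031 − 0.0176 = -0.0012
F = S·e^((r+u−y)T) = 93.07 · e^(-0.0012 × 2) = 93.07 · e^-0.002400
= 93.07 × 0.997603 = $92.85 per barrel

$92.85 per barrel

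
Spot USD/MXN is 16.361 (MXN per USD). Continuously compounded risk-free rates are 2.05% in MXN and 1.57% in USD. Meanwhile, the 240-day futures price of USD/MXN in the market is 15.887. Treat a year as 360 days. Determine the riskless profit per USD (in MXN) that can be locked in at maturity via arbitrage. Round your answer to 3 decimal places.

0.526 per USD (in MXN)

Fair futures: F* = S·e^(carry·T), with carry = (r_MXN − r_USD) = 0.0205 − 0.0157 = 0.0048
F* = 16.361 · e^(0.0048 × 240/360) = 16.361 · e^0.003200 = 16.361 × 1.003205 = 16.4134
Market 15.887 < fair 16.4134: forward underpriced → reverse cash-and-carry (short spot, go long the forward).
At maturity, profit = |F_mkt − F*| = |15.887 − 16.4134| = 0.526 per USD (in MXN)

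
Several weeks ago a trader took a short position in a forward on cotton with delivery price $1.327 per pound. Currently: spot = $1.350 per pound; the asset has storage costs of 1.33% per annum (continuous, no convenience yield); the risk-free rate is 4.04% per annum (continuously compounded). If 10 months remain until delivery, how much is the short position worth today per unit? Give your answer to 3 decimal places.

-$0.082 per pound

Current fair forward for the remaining 10 months: F = S·e^((r + u)·T), (r + u) = 0.0404 + 0.0133 = 0.0537
F = 1.350 · e^(0.0537 × 10/12) = 1.350 × 1.045766 = 1.4118
Value of long forward = (F − K)·e^(−rT) = (1.4118 − 1.327) · e^(−0.0404·10/12)
= 0.0848 × 0.966894 = 0.082
Short position value = −(long value) = -$0.082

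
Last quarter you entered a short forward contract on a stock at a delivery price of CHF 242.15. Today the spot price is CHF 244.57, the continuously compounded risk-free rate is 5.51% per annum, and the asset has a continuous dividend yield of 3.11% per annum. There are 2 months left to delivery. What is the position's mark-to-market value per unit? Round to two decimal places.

-CHF 3.37

Current fair forward for the remaining 2 months: F = S·e^((r − q)·T), (r − q) = 0.0551 − 0.0311 = 0.0240
F = 244.57 · e^(0.0240 × 2/12) = 244.57 × 1.004008 = 245.5502
Value of long forward = (F − K)·e^(−rT) = (245.5502 − 242.15) · e^(−0.0551·2/12)
= 3.4002 × 0.990859 = 3.37
Short position value = −(long value) = -CHF 3.37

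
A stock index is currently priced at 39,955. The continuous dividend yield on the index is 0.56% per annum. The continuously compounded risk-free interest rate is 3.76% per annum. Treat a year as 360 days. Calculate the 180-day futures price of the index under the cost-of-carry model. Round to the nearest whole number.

F = S·e^((r − q)T) = 39955 · e^((0.0376 − 0.0056) × 180/360)
= 39955 · e^0.016000 = 39955 × 1.016129
F = 40,599

40,599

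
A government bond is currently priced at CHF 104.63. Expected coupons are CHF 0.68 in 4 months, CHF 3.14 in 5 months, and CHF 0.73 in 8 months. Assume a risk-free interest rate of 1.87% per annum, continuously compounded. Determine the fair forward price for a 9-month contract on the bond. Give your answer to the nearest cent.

PV(coupons) I = 0.68·e^(−0.0187·4/12) + 3.14·e^(−0.0187·5/12) + 0.73·e^(−0.0187·8/12)
I = 0.6758 + 3.1156 + 0.7210 = 4.5124
F = (S − I)·e^(rT) = (104.63 − 4.5124) · e^(0.0187·9/12)
= 100.1176 · e^0.014025 = 100.1176 × 1.014124 = CHF 101.53

CHF 101.53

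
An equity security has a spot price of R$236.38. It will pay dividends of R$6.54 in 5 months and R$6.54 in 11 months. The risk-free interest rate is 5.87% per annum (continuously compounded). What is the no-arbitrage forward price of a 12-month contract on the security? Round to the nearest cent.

R$237.33

PV(dividends) I = 6.54·e^(−0.0587·5/12) + 6.54·e^(−0.0587·11/12)
I = 6.3820 + 6.1974 = 12.5794
F = (S − I)·e^(rT) = (236.38 − 12.5794) · e^(0.0587·12/12)
= 223.8006 · e^0.058700 = 223.8006 × 1.060457 = R$237.33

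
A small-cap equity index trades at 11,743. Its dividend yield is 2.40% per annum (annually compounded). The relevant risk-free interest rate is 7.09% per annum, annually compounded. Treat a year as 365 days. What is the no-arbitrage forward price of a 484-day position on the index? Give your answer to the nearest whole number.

12,461

F = S · (1+r)^T / (1+q)^T
= 11743 × 1.095085 / 1.031949 = 11743 × 1.061181
F = 12,461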